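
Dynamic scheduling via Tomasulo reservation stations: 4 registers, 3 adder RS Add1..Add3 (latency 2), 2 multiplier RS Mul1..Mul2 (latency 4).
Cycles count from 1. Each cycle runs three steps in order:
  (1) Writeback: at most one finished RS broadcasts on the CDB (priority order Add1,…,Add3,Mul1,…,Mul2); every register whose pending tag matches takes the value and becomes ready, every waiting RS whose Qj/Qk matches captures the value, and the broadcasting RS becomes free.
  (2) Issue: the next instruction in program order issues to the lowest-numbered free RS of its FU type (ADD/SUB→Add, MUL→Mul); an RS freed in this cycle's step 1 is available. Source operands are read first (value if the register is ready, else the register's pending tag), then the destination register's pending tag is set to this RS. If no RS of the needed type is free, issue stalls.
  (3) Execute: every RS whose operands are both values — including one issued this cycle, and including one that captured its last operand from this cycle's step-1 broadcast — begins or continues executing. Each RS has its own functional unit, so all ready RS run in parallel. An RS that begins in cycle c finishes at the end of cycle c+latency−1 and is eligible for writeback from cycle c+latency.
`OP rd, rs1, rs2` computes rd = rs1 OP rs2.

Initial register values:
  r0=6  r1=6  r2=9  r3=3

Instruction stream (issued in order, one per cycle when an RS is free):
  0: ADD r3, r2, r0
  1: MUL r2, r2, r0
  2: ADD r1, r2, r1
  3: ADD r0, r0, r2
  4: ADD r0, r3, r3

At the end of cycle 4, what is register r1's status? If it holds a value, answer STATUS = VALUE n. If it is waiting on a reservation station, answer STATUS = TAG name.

STATUS = TAG Add1

cycle 1: issue ADD r3<-Add1 // r0:6,r1:6,r2:9,r3:Add1
cycle 2: issue MUL r2<-Mul1 // r0:6,r1:6,r2:Mul1,r3:Add1
cycle 3: CDB Add1=15; issue ADD r1<-Add1 // r0:6,r1:Add1,r2:Mul1,r3:15
cycle 4: issue ADD r0<-Add2 // r0:Add2,r1:Add1,r2:Mul1,r3:15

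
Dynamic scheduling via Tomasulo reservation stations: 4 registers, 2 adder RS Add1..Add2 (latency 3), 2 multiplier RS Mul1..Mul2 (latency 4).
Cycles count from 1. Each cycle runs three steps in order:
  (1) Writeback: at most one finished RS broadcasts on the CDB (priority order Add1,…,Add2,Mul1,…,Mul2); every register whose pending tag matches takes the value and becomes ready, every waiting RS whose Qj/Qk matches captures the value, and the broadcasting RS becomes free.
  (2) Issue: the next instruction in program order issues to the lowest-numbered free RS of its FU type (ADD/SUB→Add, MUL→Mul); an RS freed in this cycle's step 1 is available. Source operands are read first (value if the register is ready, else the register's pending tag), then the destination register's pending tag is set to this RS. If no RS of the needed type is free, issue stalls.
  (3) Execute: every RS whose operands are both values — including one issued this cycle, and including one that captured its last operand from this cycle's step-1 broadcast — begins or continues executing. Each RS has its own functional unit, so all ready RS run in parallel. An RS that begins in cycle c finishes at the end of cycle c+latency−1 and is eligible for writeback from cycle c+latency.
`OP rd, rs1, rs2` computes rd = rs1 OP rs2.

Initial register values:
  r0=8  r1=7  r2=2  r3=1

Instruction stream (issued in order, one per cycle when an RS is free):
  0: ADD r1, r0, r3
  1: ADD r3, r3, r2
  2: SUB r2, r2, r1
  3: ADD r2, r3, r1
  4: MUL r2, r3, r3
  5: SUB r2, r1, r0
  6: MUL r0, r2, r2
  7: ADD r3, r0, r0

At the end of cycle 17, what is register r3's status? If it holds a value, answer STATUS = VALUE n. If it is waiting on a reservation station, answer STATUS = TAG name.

STATUS = VALUE 2

c1: issue ADD r1<-Add1 | r0:8,r1:Add1,r2:2,r3:1
c2: issue ADD r3<-Add2 | r0:8,r1:Add1,r2:2,r3:Add2
c3: stall | r0:8,r1:Add1,r2:2,r3:Add2
c4: CDB Add1=9; issue SUB r2<-Add1 | r0:8,r1:9,r2:Add1,r3:Add2
c5: CDB Add2=3; issue ADD r2<-Add2 | r0:8,r1:9,r2:Add2,r3:3
c6: issue MUL r2<-Mul1 | r0:8,r1:9,r2:Mul1,r3:3
c7: CDB Add1=-7; issue SUB r2<-Add1 | r0:8,r1:9,r2:Add1,r3:3
c8: CDB Add2=12; issue MUL r0<-Mul2 | r0:Mul2,r1:9,r2:Add1,r3:3
c9: issue ADD r3<-Add2 | r0:Mul2,r1:9,r2:Add1,r3:Add2
c10: CDB Add1=1 | r0:Mul2,r1:9,r2:1,r3:Add2
c11: CDB Mul1=9 | r0:Mul2,r1:9,r2:1,r3:Add2
c12: - | r0:Mul2,r1:9,r2:1,r3:Add2
c13: - | r0:Mul2,r1:9,r2:1,r3:Add2
c14: CDB Mul2=1 | r0:1,r1:9,r2:1,r3:Add2
c15: - | r0:1,r1:9,r2:1,r3:Add2
c16: - | r0:1,r1:9,r2:1,r3:Add2
c17: CDB Add2=2 | r0:1,r1:9,r2:1,r3:2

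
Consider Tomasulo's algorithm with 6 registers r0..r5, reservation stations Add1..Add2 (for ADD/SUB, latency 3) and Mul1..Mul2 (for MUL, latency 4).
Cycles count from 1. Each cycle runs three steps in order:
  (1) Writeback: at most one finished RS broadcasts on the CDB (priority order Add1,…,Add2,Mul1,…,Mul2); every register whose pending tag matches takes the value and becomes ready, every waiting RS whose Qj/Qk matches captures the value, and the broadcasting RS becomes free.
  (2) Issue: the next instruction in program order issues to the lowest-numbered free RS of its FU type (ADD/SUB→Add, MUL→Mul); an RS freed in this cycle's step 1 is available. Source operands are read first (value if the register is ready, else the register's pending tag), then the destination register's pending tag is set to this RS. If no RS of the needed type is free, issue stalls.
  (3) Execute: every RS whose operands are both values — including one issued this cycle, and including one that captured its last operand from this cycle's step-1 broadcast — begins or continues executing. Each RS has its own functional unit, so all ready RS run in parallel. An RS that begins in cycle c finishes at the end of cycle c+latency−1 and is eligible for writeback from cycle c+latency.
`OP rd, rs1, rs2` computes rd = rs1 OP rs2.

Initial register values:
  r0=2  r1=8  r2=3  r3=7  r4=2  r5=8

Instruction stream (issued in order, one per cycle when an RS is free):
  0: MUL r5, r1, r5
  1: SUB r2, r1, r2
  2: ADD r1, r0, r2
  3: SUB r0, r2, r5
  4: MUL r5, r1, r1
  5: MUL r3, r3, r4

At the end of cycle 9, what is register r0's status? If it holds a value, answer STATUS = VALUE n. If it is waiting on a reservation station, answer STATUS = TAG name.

STATUS = VALUE -59

cycle 1: issue MUL r5<-Mul1 // r0:2,r1:8,r2:3,r3:7,r4:2,r5:Mul1
cycle 2: issue SUB r2<-Add1 // r0:2,r1:8,r2:Add1,r3:7,r4:2,r5:Mul1
cycle 3: issue ADD r1<-Add2 // r0:2,r1:Add2,r2:Add1,r3:7,r4:2,r5:Mul1
cycle 4: stall // r0:2,r1:Add2,r2:Add1,r3:7,r4:2,r5:Mul1
cycle 5: CDB Add1=5; issue SUB r0<-Add1 // r0:Add1,r1:Add2,r2:5,r3:7,r4:2,r5:Mul1
cycle 6: CDB Mul1=64; issue MUL r5<-Mul1 // r0:Add1,r1:Add2,r2:5,r3:7,r4:2,r5:Mul1
cycle 7: issue MUL r3<-Mul2 // r0:Add1,r1:Add2,r2:5,r3:Mul2,r4:2,r5:Mul1
cycle 8: CDB Add2=7 // r0:Add1,r1:7,r2:5,r3:Mul2,r4:2,r5:Mul1
cycle 9: CDB Add1=-59 // r0:-59,r1:7,r2:5,r3:Mul2,r4:2,r5:Mul1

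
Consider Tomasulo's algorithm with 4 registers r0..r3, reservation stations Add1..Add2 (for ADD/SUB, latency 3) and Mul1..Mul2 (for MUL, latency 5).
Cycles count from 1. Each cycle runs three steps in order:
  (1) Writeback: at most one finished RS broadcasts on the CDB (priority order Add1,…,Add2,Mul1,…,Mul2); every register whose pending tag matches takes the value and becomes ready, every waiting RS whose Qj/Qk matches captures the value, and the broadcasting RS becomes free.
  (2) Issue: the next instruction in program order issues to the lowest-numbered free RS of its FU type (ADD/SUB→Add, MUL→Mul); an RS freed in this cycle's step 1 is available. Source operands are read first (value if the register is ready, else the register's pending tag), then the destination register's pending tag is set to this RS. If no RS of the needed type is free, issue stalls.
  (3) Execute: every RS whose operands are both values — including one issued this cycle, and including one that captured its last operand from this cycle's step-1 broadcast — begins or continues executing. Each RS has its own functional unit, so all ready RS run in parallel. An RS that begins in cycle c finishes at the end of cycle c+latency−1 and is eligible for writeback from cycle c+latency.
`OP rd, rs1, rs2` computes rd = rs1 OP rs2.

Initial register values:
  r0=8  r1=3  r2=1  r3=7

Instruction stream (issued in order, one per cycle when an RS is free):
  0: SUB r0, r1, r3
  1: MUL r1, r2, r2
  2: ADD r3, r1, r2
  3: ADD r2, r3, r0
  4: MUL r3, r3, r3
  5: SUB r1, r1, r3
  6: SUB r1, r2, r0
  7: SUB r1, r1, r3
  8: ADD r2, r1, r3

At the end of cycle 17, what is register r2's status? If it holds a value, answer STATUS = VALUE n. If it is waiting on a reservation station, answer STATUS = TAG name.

STATUS = VALUE -2

cycle 1: issue SUB r0<-Add1 // r0:Add1,r1:3,r2:1,r3:7
cycle 2: issue MUL r1<-Mul1 // r0:Add1,r1:Mul1,r2:1,r3:7
cycle 3: issue ADD r3<-Add2 // r0:Add1,r1:Mul1,r2:1,r3:Add2
cycle 4: CDB Add1=-4; issue ADD r2<-Add1 // r0:-4,r1:Mul1,r2:Add1,r3:Add2
cycle 5: issue MUL r3<-Mul2 // r0:-4,r1:Mul1,r2:Add1,r3:Mul2
cycle 6: stall // r0:-4,r1:Mul1,r2:Add1,r3:Mul2
cycle 7: CDB Mul1=1; stall // r0:-4,r1:1,r2:Add1,r3:Mul2
cycle 8: stall // r0:-4,r1:1,r2:Add1,r3:Mul2
cycle 9: stall // r0:-4,r1:1,r2:Add1,r3:Mul2
cycle 10: CDB Add2=2; issue SUB r1<-Add2 // r0:-4,r1:Add2,r2:Add1,r3:Mul2
cycle 11: stall // r0:-4,r1:Add2,r2:Add1,r3:Mul2
cycle 12: stall // r0:-4,r1:Add2,r2:Add1,r3:Mul2
cycle 13: CDB Add1=-2; issue SUB r1<-Add1 // r0:-4,r1:Add1,r2:-2,r3:Mul2
cycle 14: stall // r0:-4,r1:Add1,r2:-2,r3:Mul2
cycle 15: CDB Mul2=4; stall // r0:-4,r1:Add1,r2:-2,r3:4
cycle 16: CDB Add1=2; issue SUB r1<-Add1 // r0:-4,r1:Add1,r2:-2,r3:4
cycle 17: stall // r0:-4,r1:Add1,r2:-2,r3:4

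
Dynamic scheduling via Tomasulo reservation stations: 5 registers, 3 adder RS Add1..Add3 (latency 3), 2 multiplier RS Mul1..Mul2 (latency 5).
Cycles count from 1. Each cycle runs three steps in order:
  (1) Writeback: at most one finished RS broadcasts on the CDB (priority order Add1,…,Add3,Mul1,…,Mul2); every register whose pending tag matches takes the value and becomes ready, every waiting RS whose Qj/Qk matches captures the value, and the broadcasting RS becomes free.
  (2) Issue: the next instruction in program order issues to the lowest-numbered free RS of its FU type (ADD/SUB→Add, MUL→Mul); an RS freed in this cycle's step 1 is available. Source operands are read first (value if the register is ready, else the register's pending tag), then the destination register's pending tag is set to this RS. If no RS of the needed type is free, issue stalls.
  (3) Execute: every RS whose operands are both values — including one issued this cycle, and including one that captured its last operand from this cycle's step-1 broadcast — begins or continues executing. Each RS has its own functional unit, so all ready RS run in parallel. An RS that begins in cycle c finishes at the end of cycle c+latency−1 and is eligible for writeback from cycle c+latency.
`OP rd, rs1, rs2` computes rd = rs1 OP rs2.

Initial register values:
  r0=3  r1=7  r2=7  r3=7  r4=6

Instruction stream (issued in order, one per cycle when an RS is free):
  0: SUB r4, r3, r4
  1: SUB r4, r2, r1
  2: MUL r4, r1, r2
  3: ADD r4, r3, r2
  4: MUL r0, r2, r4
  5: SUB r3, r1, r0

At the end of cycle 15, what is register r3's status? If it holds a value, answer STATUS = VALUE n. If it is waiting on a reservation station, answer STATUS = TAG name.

STATUS = VALUE -91

cycle 1: issue SUB r4<-Add1 // r0:3,r1:7,r2:7,r3:7,r4:Add1
cycle 2: issue SUB r4<-Add2 // r0:3,r1:7,r2:7,r3:7,r4:Add2
cycle 3: issue MUL r4<-Mul1 // r0:3,r1:7,r2:7,r3:7,r4:Mul1
cycle 4: CDB Add1=1; issue ADD r4<-Add1 // r0:3,r1:7,r2:7,r3:7,r4:Add1
cycle 5: CDB Add2=0; issue MUL r0<-Mul2 // r0:Mul2,r1:7,r2:7,r3:7,r4:Add1
cycle 6: issue SUB r3<-Add2 // r0:Mul2,r1:7,r2:7,r3:Add2,r4:Add1
cycle 7: CDB Add1=14 // r0:Mul2,r1:7,r2:7,r3:Add2,r4:14
cycle 8: CDB Mul1=49 // r0:Mul2,r1:7,r2:7,r3:Add2,r4:14
cycle 9: - // r0:Mul2,r1:7,r2:7,r3:Add2,r4:14
cycle 10: - // r0:Mul2,r1:7,r2:7,r3:Add2,r4:14
cycle 11: - // r0:Mul2,r1:7,r2:7,r3:Add2,r4:14
cycle 12: CDB Mul2=98 // r0:98,r1:7,r2:7,r3:Add2,r4:14
cycle 13: - // r0:98,r1:7,r2:7,r3:Add2,r4:14
cycle 14: - // r0:98,r1:7,r2:7,r3:Add2,r4:14
cycle 15: CDB Add2=-91 // r0:98,r1:7,r2:7,r3:-91,r4:14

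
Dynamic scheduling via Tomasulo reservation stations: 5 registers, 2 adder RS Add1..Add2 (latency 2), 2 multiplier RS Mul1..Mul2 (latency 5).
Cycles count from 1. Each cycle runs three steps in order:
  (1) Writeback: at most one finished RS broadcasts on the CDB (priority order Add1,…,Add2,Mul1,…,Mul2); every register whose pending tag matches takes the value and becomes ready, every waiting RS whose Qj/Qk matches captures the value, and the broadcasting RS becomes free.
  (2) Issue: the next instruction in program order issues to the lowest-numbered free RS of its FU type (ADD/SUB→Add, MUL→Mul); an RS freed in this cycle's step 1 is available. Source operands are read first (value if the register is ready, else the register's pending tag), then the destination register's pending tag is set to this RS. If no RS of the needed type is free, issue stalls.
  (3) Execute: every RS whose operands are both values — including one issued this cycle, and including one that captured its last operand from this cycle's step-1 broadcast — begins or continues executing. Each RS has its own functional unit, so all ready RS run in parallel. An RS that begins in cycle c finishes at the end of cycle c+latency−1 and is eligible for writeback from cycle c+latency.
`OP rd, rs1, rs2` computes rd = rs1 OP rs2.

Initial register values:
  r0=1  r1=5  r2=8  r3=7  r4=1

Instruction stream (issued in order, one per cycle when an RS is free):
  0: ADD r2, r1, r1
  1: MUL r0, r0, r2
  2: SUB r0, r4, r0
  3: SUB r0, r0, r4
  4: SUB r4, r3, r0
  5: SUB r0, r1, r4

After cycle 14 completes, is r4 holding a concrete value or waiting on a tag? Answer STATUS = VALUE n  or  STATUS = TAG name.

c1: issue ADD r2<-Add1 | r0:1,r1:5,r2:Add1,r3:7,r4:1
c2: issue MUL r0<-Mul1 | r0:Mul1,r1:5,r2:Add1,r3:7,r4:1
c3: CDB Add1=10; issue SUB r0<-Add1 | r0:Add1,r1:5,r2:10,r3:7,r4:1
c4: issue SUB r0<-Add2 | r0:Add2,r1:5,r2:10,r3:7,r4:1
c5: stall | r0:Add2,r1:5,r2:10,r3:7,r4:1
c6: stall | r0:Add2,r1:5,r2:10,r3:7,r4:1
c7: stall | r0:Add2,r1:5,r2:10,r3:7,r4:1
c8: CDB Mul1=10; stall | r0:Add2,r1:5,r2:10,r3:7,r4:1
c9: stall | r0:Add2,r1:5,r2:10,r3:7,r4:1
c10: CDB Add1=-9; issue SUB r4<-Add1 | r0:Add2,r1:5,r2:10,r3:7,r4:Add1
c11: stall | r0:Add2,r1:5,r2:10,r3:7,r4:Add1
c12: CDB Add2=-10; issue SUB r0<-Add2 | r0:Add2,r1:5,r2:10,r3:7,r4:Add1
c13: - | r0:Add2,r1:5,r2:10,r3:7,r4:Add1
c14: CDB Add1=17 | r0:Add2,r1:5,r2:10,r3:7,r4:17

STATUS = VALUE 17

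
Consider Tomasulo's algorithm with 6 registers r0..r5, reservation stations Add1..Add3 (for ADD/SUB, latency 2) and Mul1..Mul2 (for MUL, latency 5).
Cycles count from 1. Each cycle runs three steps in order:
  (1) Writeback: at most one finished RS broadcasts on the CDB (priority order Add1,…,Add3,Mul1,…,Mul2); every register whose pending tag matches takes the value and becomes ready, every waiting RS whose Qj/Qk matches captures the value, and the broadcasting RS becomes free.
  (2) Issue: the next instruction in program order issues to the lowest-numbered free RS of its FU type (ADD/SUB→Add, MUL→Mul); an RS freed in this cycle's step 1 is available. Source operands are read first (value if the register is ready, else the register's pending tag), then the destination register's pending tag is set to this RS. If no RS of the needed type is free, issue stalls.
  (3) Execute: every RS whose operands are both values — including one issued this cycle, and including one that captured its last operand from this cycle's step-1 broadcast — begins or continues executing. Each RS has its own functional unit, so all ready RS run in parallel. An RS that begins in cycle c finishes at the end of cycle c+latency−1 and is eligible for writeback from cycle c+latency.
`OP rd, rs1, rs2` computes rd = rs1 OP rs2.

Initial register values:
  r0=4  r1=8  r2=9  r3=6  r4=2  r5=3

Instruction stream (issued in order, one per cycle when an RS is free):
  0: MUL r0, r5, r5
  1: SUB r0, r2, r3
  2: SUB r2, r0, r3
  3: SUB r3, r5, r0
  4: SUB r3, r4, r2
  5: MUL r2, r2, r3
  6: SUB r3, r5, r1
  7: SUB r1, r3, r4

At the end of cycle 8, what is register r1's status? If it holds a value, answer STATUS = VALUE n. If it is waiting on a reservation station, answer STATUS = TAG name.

STATUS = TAG Add2

  c1: issue MUL r0<-Mul1  regs: r0:Mul1,r1:8,r2:9,r3:6,r4:2,r5:3
  c2: issue SUB r0<-Add1  regs: r0:Add1,r1:8,r2:9,r3:6,r4:2,r5:3
  c3: issue SUB r2<-Add2  regs: r0:Add1,r1:8,r2:Add2,r3:6,r4:2,r5:3
  c4: CDB Add1=3; issue SUB r3<-Add1  regs: r0:3,r1:8,r2:Add2,r3:Add1,r4:2,r5:3
  c5: issue SUB r3<-Add3  regs: r0:3,r1:8,r2:Add2,r3:Add3,r4:2,r5:3
  c6: CDB Add1=0; issue MUL r2<-Mul2  regs: r0:3,r1:8,r2:Mul2,r3:Add3,r4:2,r5:3
  c7: CDB Add2=-3; issue SUB r3<-Add1  regs: r0:3,r1:8,r2:Mul2,r3:Add1,r4:2,r5:3
  c8: CDB Mul1=9; issue SUB r1<-Add2  regs: r0:3,r1:Add2,r2:Mul2,r3:Add1,r4:2,r5:3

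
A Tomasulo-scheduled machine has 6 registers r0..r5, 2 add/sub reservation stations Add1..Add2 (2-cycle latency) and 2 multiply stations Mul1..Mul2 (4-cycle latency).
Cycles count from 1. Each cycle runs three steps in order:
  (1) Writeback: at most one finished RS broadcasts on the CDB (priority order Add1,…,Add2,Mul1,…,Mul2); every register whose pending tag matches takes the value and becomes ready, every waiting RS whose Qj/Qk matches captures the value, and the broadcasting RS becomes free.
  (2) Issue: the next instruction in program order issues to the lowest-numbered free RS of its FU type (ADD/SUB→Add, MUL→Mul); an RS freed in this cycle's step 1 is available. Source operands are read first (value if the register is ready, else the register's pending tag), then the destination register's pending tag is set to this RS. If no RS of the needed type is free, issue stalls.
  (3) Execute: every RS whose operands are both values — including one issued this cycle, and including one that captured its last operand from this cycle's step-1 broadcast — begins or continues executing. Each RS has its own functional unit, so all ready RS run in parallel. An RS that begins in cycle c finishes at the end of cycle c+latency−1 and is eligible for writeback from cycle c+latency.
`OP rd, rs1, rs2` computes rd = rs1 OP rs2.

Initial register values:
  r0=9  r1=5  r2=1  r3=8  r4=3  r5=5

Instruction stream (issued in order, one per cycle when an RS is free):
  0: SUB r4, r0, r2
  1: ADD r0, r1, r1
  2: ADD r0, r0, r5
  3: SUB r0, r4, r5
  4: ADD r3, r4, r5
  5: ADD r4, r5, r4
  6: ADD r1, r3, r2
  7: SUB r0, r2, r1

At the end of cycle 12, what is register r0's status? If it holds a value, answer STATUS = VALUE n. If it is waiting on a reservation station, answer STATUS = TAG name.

  c1: issue SUB r4<-Add1  regs: r0:9,r1:5,r2:1,r3:8,r4:Add1,r5:5
  c2: issue ADD r0<-Add2  regs: r0:Add2,r1:5,r2:1,r3:8,r4:Add1,r5:5
  c3: CDB Add1=8; issue ADD r0<-Add1  regs: r0:Add1,r1:5,r2:1,r3:8,r4:8,r5:5
  c4: CDB Add2=10; issue SUB r0<-Add2  regs: r0:Add2,r1:5,r2:1,r3:8,r4:8,r5:5
  c5: stall  regs: r0:Add2,r1:5,r2:1,r3:8,r4:8,r5:5
  c6: CDB Add1=15; issue ADD r3<-Add1  regs: r0:Add2,r1:5,r2:1,r3:Add1,r4:8,r5:5
  c7: CDB Add2=3; issue ADD r4<-Add2  regs: r0:3,r1:5,r2:1,r3:Add1,r4:Add2,r5:5
  c8: CDB Add1=13; issue ADD r1<-Add1  regs: r0:3,r1:Add1,r2:1,r3:13,r4:Add2,r5:5
  c9: CDB Add2=13; issue SUB r0<-Add2  regs: r0:Add2,r1:Add1,r2:1,r3:13,r4:13,r5:5
  c10: CDB Add1=14  regs: r0:Add2,r1:14,r2:1,r3:13,r4:13,r5:5
  c11: -  regs: r0:Add2,r1:14,r2:1,r3:13,r4:13,r5:5
  c12: CDB Add2=-13  regs: r0:-13,r1:14,r2:1,r3:13,r4:13,r5:5

STATUS = VALUE -13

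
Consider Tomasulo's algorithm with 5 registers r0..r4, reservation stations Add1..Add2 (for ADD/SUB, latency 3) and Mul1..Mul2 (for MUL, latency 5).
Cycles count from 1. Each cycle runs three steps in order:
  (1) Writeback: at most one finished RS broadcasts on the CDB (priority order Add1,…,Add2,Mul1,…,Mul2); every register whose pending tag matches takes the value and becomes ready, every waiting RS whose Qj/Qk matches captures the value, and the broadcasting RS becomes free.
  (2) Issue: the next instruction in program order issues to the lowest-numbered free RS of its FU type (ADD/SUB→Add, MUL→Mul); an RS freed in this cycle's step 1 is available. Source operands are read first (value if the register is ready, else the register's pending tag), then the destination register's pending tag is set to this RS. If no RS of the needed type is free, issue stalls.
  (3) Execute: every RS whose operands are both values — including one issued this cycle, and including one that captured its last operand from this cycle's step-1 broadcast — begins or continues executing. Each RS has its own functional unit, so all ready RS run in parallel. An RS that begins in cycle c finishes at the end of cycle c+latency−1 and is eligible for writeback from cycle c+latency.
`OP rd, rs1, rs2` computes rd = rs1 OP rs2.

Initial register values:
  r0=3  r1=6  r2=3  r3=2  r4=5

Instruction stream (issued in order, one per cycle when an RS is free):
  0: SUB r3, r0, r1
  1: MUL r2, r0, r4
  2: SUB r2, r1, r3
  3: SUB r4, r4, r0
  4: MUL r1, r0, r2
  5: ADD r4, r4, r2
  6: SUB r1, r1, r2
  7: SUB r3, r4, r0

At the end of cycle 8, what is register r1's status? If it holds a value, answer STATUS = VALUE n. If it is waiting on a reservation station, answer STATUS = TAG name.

STATUS = TAG Add2

cycle 1: issue SUB r3<-Add1 // r0:3,r1:6,r2:3,r3:Add1,r4:5
cycle 2: issue MUL r2<-Mul1 // r0:3,r1:6,r2:Mul1,r3:Add1,r4:5
cycle 3: issue SUB r2<-Add2 // r0:3,r1:6,r2:Add2,r3:Add1,r4:5
cycle 4: CDB Add1=-3; issue SUB r4<-Add1 // r0:3,r1:6,r2:Add2,r3:-3,r4:Add1
cycle 5: issue MUL r1<-Mul2 // r0:3,r1:Mul2,r2:Add2,r3:-3,r4:Add1
cycle 6: stall // r0:3,r1:Mul2,r2:Add2,r3:-3,r4:Add1
cycle 7: CDB Add1=2; issue ADD r4<-Add1 // r0:3,r1:Mul2,r2:Add2,r3:-3,r4:Add1
cycle 8: CDB Add2=9; issue SUB r1<-Add2 // r0:3,r1:Add2,r2:9,r3:-3,r4:Add1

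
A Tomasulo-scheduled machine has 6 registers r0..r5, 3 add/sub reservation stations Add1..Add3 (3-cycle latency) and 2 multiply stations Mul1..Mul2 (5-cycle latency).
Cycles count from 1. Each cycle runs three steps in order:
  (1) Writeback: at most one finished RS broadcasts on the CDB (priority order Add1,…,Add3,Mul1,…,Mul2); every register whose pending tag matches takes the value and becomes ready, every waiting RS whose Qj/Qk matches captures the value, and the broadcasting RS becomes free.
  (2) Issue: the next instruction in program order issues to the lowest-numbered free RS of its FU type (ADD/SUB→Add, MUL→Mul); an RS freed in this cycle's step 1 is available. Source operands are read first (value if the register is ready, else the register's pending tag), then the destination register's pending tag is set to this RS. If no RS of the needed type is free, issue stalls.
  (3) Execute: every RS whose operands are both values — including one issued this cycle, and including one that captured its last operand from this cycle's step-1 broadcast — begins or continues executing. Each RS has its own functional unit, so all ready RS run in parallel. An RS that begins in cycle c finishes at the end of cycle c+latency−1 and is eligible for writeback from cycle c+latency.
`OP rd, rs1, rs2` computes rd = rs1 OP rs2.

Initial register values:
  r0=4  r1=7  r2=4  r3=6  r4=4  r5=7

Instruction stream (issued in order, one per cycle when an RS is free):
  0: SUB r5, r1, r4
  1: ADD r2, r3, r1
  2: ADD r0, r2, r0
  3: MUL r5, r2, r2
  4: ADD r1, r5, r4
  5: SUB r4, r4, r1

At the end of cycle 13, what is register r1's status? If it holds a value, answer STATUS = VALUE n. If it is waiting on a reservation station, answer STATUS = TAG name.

STATUS = VALUE 173

  c1: issue SUB r5<-Add1  regs: r0:4,r1:7,r2:4,r3:6,r4:4,r5:Add1
  c2: issue ADD r2<-Add2  regs: r0:4,r1:7,r2:Add2,r3:6,r4:4,r5:Add1
  c3: issue ADD r0<-Add3  regs: r0:Add3,r1:7,r2:Add2,r3:6,r4:4,r5:Add1
  c4: CDB Add1=3; issue MUL r5<-Mul1  regs: r0:Add3,r1:7,r2:Add2,r3:6,r4:4,r5:Mul1
  c5: CDB Add2=13; issue ADD r1<-Add1  regs: r0:Add3,r1:Add1,r2:13,r3:6,r4:4,r5:Mul1
  c6: issue SUB r4<-Add2  regs: r0:Add3,r1:Add1,r2:13,r3:6,r4:Add2,r5:Mul1
  c7: -  regs: r0:Add3,r1:Add1,r2:13,r3:6,r4:Add2,r5:Mul1
  c8: CDB Add3=17  regs: r0:17,r1:Add1,r2:13,r3:6,r4:Add2,r5:Mul1
  c9: -  regs: r0:17,r1:Add1,r2:13,r3:6,r4:Add2,r5:Mul1
  c10: CDB Mul1=169  regs: r0:17,r1:Add1,r2:13,r3:6,r4:Add2,r5:169
  c11: -  regs: r0:17,r1:Add1,r2:13,r3:6,r4:Add2,r5:169
  c12: -  regs: r0:17,r1:Add1,r2:13,r3:6,r4:Add2,r5:169
  c13: CDB Add1=173  regs: r0:17,r1:173,r2:13,r3:6,r4:Add2,r5:169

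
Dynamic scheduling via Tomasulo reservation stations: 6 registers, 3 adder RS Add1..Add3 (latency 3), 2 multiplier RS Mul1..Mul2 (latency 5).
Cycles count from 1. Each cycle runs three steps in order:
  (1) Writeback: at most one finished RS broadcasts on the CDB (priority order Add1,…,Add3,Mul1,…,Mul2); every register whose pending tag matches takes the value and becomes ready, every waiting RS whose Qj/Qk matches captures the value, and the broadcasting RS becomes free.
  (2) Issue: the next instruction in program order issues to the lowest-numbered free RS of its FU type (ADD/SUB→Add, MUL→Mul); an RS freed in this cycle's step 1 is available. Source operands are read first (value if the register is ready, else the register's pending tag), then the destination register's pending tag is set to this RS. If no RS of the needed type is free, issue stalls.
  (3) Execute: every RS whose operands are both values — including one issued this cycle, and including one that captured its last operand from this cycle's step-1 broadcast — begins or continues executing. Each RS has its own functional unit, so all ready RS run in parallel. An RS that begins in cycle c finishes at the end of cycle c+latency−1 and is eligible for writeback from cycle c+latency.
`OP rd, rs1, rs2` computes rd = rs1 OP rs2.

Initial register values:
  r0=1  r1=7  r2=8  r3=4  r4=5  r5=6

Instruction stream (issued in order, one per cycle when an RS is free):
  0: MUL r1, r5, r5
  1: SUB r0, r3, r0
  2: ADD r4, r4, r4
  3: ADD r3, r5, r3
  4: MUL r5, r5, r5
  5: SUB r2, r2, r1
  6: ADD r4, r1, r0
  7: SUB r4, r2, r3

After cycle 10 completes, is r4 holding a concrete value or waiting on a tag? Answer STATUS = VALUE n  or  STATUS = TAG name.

STATUS = TAG Add3

c1: issue MUL r1<-Mul1 | r0:1,r1:Mul1,r2:8,r3:4,r4:5,r5:6
c2: issue SUB r0<-Add1 | r0:Add1,r1:Mul1,r2:8,r3:4,r4:5,r5:6
c3: issue ADD r4<-Add2 | r0:Add1,r1:Mul1,r2:8,r3:4,r4:Add2,r5:6
c4: issue ADD r3<-Add3 | r0:Add1,r1:Mul1,r2:8,r3:Add3,r4:Add2,r5:6
c5: CDB Add1=3; issue MUL r5<-Mul2 | r0:3,r1:Mul1,r2:8,r3:Add3,r4:Add2,r5:Mul2
c6: CDB Add2=10; issue SUB r2<-Add1 | r0:3,r1:Mul1,r2:Add1,r3:Add3,r4:10,r5:Mul2
c7: CDB Add3=10; issue ADD r4<-Add2 | r0:3,r1:Mul1,r2:Add1,r3:10,r4:Add2,r5:Mul2
c8: CDB Mul1=36; issue SUB r4<-Add3 | r0:3,r1:36,r2:Add1,r3:10,r4:Add3,r5:Mul2
c9: - | r0:3,r1:36,r2:Add1,r3:10,r4:Add3,r5:Mul2
c10: CDB Mul2=36 | r0:3,r1:36,r2:Add1,r3:10,r4:Add3,r5:36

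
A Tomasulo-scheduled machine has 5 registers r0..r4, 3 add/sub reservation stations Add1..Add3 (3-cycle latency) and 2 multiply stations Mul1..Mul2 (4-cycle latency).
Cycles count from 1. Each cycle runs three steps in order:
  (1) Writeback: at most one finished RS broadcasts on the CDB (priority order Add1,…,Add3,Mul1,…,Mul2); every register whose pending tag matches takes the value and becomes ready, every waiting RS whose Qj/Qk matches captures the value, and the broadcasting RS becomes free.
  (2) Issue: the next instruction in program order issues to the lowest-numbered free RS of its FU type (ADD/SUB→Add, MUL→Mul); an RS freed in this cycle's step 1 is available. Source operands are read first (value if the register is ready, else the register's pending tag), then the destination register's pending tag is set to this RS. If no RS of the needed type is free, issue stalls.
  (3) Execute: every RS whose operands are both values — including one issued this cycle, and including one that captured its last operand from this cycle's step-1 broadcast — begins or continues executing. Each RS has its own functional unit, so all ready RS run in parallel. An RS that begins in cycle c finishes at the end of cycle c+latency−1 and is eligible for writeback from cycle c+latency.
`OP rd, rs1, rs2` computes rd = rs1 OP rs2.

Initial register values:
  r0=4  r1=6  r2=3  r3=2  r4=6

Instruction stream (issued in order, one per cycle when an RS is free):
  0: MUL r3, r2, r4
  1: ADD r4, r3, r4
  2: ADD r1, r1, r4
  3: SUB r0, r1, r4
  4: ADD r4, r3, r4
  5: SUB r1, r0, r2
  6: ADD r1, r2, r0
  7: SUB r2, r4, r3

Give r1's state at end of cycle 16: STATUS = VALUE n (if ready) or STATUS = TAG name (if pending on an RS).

STATUS = TAG Add2

c1: issue MUL r3<-Mul1 | r0:4,r1:6,r2:3,r3:Mul1,r4:6
c2: issue ADD r4<-Add1 | r0:4,r1:6,r2:3,r3:Mul1,r4:Add1
c3: issue ADD r1<-Add2 | r0:4,r1:Add2,r2:3,r3:Mul1,r4:Add1
c4: issue SUB r0<-Add3 | r0:Add3,r1:Add2,r2:3,r3:Mul1,r4:Add1
c5: CDB Mul1=18; stall | r0:Add3,r1:Add2,r2:3,r3:18,r4:Add1
c6: stall | r0:Add3,r1:Add2,r2:3,r3:18,r4:Add1
c7: stall | r0:Add3,r1:Add2,r2:3,r3:18,r4:Add1
c8: CDB Add1=24; issue ADD r4<-Add1 | r0:Add3,r1:Add2,r2:3,r3:18,r4:Add1
c9: stall | r0:Add3,r1:Add2,r2:3,r3:18,r4:Add1
c10: stall | r0:Add3,r1:Add2,r2:3,r3:18,r4:Add1
c11: CDB Add1=42; issue SUB r1<-Add1 | r0:Add3,r1:Add1,r2:3,r3:18,r4:42
c12: CDB Add2=30; issue ADD r1<-Add2 | r0:Add3,r1:Add2,r2:3,r3:18,r4:42
c13: stall | r0:Add3,r1:Add2,r2:3,r3:18,r4:42
c14: stall | r0:Add3,r1:Add2,r2:3,r3:18,r4:42
c15: CDB Add3=6; issue SUB r2<-Add3 | r0:6,r1:Add2,r2:Add3,r3:18,r4:42
c16: - | r0:6,r1:Add2,r2:Add3,r3:18,r4:42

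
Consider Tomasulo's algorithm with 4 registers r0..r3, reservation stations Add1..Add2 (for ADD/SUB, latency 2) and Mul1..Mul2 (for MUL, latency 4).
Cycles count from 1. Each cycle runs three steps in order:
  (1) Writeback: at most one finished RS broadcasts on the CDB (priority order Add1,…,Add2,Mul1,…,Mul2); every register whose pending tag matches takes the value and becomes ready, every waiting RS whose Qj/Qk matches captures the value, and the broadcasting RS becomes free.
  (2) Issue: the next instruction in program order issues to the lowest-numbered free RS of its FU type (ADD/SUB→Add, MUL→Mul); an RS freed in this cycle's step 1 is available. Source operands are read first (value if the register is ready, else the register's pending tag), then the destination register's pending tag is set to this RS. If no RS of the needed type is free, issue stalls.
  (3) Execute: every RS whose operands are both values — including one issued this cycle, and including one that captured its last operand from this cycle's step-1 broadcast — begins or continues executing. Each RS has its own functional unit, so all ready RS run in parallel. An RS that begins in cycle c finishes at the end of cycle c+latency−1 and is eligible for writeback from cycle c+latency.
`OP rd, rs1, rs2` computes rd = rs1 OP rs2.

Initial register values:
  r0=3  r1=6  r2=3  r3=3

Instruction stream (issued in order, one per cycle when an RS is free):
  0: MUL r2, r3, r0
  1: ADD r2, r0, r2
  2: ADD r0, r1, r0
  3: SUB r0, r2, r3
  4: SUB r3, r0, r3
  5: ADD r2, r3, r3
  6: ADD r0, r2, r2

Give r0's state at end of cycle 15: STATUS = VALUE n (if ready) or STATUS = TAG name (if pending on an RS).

STATUS = TAG Add1

cycle 1: issue MUL r2<-Mul1 // r0:3,r1:6,r2:Mul1,r3:3
cycle 2: issue ADD r2<-Add1 // r0:3,r1:6,r2:Add1,r3:3
cycle 3: issue ADD r0<-Add2 // r0:Add2,r1:6,r2:Add1,r3:3
cycle 4: stall // r0:Add2,r1:6,r2:Add1,r3:3
cycle 5: CDB Add2=9; issue SUB r0<-Add2 // r0:Add2,r1:6,r2:Add1,r3:3
cycle 6: CDB Mul1=9; stall // r0:Add2,r1:6,r2:Add1,r3:3
cycle 7: stall // r0:Add2,r1:6,r2:Add1,r3:3
cycle 8: CDB Add1=12; issue SUB r3<-Add1 // r0:Add2,r1:6,r2:12,r3:Add1
cycle 9: stall // r0:Add2,r1:6,r2:12,r3:Add1
cycle 10: CDB Add2=9; issue ADD r2<-Add2 // r0:9,r1:6,r2:Add2,r3:Add1
cycle 11: stall // r0:9,r1:6,r2:Add2,r3:Add1
cycle 12: CDB Add1=6; issue ADD r0<-Add1 // r0:Add1,r1:6,r2:Add2,r3:6
cycle 13: - // r0:Add1,r1:6,r2:Add2,r3:6
cycle 14: CDB Add2=12 // r0:Add1,r1:6,r2:12,r3:6
cycle 15: - // r0:Add1,r1:6,r2:12,r3:6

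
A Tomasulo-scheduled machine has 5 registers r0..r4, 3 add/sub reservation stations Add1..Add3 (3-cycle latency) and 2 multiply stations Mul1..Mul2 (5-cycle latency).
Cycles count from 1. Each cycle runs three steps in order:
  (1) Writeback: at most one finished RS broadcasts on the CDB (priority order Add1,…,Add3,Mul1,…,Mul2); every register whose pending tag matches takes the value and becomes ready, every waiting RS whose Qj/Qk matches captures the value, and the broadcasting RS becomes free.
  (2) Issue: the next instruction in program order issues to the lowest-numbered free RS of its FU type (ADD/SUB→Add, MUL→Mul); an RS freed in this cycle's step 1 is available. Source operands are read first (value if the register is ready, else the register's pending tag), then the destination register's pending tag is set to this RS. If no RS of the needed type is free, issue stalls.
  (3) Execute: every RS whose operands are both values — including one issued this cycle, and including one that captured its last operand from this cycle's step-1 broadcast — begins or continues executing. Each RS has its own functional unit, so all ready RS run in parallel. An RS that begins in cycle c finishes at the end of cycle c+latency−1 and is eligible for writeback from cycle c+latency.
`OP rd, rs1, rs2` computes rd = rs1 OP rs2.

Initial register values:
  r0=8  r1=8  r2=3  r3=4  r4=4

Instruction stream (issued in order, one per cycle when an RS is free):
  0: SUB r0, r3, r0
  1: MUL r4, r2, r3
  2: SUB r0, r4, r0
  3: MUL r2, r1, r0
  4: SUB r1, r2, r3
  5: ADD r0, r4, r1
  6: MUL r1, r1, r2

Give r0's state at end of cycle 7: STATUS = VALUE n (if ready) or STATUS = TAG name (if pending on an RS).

STATUS = TAG Add3

c1: issue SUB r0<-Add1 | r0:Add1,r1:8,r2:3,r3:4,r4:4
c2: issue MUL r4<-Mul1 | r0:Add1,r1:8,r2:3,r3:4,r4:Mul1
c3: issue SUB r0<-Add2 | r0:Add2,r1:8,r2:3,r3:4,r4:Mul1
c4: CDB Add1=-4; issue MUL r2<-Mul2 | r0:Add2,r1:8,r2:Mul2,r3:4,r4:Mul1
c5: issue SUB r1<-Add1 | r0:Add2,r1:Add1,r2:Mul2,r3:4,r4:Mul1
c6: issue ADD r0<-Add3 | r0:Add3,r1:Add1,r2:Mul2,r3:4,r4:Mul1
c7: CDB Mul1=12; issue MUL r1<-Mul1 | r0:Add3,r1:Mul1,r2:Mul2,r3:4,r4:12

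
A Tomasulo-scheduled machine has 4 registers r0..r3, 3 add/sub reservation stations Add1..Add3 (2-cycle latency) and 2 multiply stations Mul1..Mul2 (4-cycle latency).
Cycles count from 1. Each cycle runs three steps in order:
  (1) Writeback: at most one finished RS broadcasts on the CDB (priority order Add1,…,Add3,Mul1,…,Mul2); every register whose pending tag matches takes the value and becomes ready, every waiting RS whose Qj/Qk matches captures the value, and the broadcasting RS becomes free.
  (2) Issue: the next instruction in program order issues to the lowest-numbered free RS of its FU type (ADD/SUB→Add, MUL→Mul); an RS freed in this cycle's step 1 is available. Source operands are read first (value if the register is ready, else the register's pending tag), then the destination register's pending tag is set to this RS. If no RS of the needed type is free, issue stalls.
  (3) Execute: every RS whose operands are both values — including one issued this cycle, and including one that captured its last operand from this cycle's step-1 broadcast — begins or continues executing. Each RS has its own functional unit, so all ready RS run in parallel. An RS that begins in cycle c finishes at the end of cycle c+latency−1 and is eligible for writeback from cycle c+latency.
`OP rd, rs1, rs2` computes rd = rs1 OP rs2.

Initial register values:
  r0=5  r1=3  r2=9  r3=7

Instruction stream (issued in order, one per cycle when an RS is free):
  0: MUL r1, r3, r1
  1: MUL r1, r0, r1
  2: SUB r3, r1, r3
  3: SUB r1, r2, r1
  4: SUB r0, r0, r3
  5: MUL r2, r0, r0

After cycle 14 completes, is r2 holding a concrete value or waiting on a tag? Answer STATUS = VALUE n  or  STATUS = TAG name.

cycle 1: issue MUL r1<-Mul1 // r0:5,r1:Mul1,r2:9,r3:7
cycle 2: issue MUL r1<-Mul2 // r0:5,r1:Mul2,r2:9,r3:7
cycle 3: issue SUB r3<-Add1 // r0:5,r1:Mul2,r2:9,r3:Add1
cycle 4: issue SUB r1<-Add2 // r0:5,r1:Add2,r2:9,r3:Add1
cycle 5: CDB Mul1=21; issue SUB r0<-Add3 // r0:Add3,r1:Add2,r2:9,r3:Add1
cycle 6: issue MUL r2<-Mul1 // r0:Add3,r1:Add2,r2:Mul1,r3:Add1
cycle 7: - // r0:Add3,r1:Add2,r2:Mul1,r3:Add1
cycle 8: - // r0:Add3,r1:Add2,r2:Mul1,r3:Add1
cycle 9: CDB Mul2=105 // r0:Add3,r1:Add2,r2:Mul1,r3:Add1
cycle 10: - // r0:Add3,r1:Add2,r2:Mul1,r3:Add1
cycle 11: CDB Add1=98 // r0:Add3,r1:Add2,r2:Mul1,r3:98
cycle 12: CDB Add2=-96 // r0:Add3,r1:-96,r2:Mul1,r3:98
cycle 13: CDB Add3=-93 // r0:-93,r1:-96,r2:Mul1,r3:98
cycle 14: - // r0:-93,r1:-96,r2:Mul1,r3:98

STATUS = TAG Mul1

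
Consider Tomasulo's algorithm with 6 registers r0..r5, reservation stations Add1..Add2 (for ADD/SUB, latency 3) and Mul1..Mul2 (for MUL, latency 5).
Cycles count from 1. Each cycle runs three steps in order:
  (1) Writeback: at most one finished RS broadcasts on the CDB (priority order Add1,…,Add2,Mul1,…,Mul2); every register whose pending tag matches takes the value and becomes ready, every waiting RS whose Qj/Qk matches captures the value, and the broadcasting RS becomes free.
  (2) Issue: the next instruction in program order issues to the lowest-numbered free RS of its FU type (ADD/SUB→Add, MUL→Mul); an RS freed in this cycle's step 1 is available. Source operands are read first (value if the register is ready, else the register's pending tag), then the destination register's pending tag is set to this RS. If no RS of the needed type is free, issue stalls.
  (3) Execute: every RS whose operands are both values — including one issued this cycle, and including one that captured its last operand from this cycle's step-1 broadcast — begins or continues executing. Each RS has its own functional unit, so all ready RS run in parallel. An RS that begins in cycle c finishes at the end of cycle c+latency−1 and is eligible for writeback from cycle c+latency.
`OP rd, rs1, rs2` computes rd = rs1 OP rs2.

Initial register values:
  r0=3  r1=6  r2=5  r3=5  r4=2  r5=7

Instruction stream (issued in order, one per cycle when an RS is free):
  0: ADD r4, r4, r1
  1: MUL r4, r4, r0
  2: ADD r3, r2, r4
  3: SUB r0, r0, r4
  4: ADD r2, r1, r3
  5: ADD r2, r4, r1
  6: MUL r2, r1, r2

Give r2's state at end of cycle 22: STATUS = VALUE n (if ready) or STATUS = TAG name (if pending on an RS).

c1: issue ADD r4<-Add1 | r0:3,r1:6,r2:5,r3:5,r4:Add1,r5:7
c2: issue MUL r4<-Mul1 | r0:3,r1:6,r2:5,r3:5,r4:Mul1,r5:7
c3: issue ADD r3<-Add2 | r0:3,r1:6,r2:5,r3:Add2,r4:Mul1,r5:7
c4: CDB Add1=8; issue SUB r0<-Add1 | r0:Add1,r1:6,r2:5,r3:Add2,r4:Mul1,r5:7
c5: stall | r0:Add1,r1:6,r2:5,r3:Add2,r4:Mul1,r5:7
c6: stall | r0:Add1,r1:6,r2:5,r3:Add2,r4:Mul1,r5:7
c7: stall | r0:Add1,r1:6,r2:5,r3:Add2,r4:Mul1,r5:7
c8: stall | r0:Add1,r1:6,r2:5,r3:Add2,r4:Mul1,r5:7
c9: CDB Mul1=24; stall | r0:Add1,r1:6,r2:5,r3:Add2,r4:24,r5:7
c10: stall | r0:Add1,r1:6,r2:5,r3:Add2,r4:24,r5:7
c11: stall | r0:Add1,r1:6,r2:5,r3:Add2,r4:24,r5:7
c12: CDB Add1=-21; issue ADD r2<-Add1 | r0:-21,r1:6,r2:Add1,r3:Add2,r4:24,r5:7
c13: CDB Add2=29; issue ADD r2<-Add2 | r0:-21,r1:6,r2:Add2,r3:29,r4:24,r5:7
c14: issue MUL r2<-Mul1 | r0:-21,r1:6,r2:Mul1,r3:29,r4:24,r5:7
c15: - | r0:-21,r1:6,r2:Mul1,r3:29,r4:24,r5:7
c16: CDB Add1=35 | r0:-21,r1:6,r2:Mul1,r3:29,r4:24,r5:7
c17: CDB Add2=30 | r0:-21,r1:6,r2:Mul1,r3:29,r4:24,r5:7
c18: - | r0:-21,r1:6,r2:Mul1,r3:29,r4:24,r5:7
c19: - | r0:-21,r1:6,r2:Mul1,r3:29,r4:24,r5:7
c20: - | r0:-21,r1:6,r2:Mul1,r3:29,r4:24,r5:7
c21: - | r0:-21,r1:6,r2:Mul1,r3:29,r4:24,r5:7
c22: CDB Mul1=180 | r0:-21,r1:6,r2:180,r3:29,r4:24,r5:7

STATUS = VALUE 180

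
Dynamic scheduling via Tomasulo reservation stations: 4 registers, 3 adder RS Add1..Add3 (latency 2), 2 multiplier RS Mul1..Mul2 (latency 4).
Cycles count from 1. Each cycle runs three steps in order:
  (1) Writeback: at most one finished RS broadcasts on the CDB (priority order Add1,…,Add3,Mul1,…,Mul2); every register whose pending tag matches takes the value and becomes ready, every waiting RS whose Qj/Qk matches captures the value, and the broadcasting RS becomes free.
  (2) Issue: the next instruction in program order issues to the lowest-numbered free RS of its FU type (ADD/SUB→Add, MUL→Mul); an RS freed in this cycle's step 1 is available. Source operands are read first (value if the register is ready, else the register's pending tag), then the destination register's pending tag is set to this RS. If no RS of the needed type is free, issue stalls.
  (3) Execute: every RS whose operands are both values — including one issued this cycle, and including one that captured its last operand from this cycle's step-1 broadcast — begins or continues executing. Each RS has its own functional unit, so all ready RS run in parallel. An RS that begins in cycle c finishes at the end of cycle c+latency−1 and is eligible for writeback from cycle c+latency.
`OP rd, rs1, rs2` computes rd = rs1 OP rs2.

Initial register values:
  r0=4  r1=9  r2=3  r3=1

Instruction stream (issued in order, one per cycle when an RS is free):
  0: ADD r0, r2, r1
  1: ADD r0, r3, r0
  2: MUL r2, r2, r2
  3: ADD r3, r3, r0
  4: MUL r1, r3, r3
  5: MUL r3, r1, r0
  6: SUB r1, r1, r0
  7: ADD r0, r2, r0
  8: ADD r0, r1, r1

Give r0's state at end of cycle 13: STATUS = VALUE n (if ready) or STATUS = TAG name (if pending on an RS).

STATUS = TAG Add3

cycle 1: issue ADD r0<-Add1 // r0:Add1,r1:9,r2:3,r3:1
cycle 2: issue ADD r0<-Add2 // r0:Add2,r1:9,r2:3,r3:1
cycle 3: CDB Add1=12; issue MUL r2<-Mul1 // r0:Add2,r1:9,r2:Mul1,r3:1
cycle 4: issue ADD r3<-Add1 // r0:Add2,r1:9,r2:Mul1,r3:Add1
cycle 5: CDB Add2=13; issue MUL r1<-Mul2 // r0:13,r1:Mul2,r2:Mul1,r3:Add1
cycle 6: stall // r0:13,r1:Mul2,r2:Mul1,r3:Add1
cycle 7: CDB Add1=14; stall // r0:13,r1:Mul2,r2:Mul1,r3:14
cycle 8: CDB Mul1=9; issue MUL r3<-Mul1 // r0:13,r1:Mul2,r2:9,r3:Mul1
cycle 9: issue SUB r1<-Add1 // r0:13,r1:Add1,r2:9,r3:Mul1
cycle 10: issue ADD r0<-Add2 // r0:Add2,r1:Add1,r2:9,r3:Mul1
cycle 11: CDB Mul2=196; issue ADD r0<-Add3 // r0:Add3,r1:Add1,r2:9,r3:Mul1
cycle 12: CDB Add2=22 // r0:Add3,r1:Add1,r2:9,r3:Mul1
cycle 13: CDB Add1=183 // r0:Add3,r1:183,r2:9,r3:Mul1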